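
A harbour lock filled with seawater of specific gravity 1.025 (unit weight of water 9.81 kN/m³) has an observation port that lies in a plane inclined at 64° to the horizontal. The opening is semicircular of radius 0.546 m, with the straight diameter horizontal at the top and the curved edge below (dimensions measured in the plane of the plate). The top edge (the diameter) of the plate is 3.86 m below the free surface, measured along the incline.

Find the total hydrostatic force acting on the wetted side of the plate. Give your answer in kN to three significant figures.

F ≈ 17.3 kN

γ = 1.025 × 9.81 = 10.05525 kN/m³.
Let θ = 64° be the plate's angle to the horizontal; measure y along the incline from where the plane meets the free surface. Vertical depth h = y·sinθ with sinθ = 0.898794.
The centroid of a semicircle lies 4r/(3π) = 0.23173 m from the diameter, here below the top edge, so y_c = 3.86 + 0.23173 = 4.09173 m and h_c = 4.09173 × 0.898794 = 3.67762 m.
A = πr²/2 = π × 0.546²/2 = 0.46828 m².
Resultant F = γ·h_c·A = 10.05525 × 3.67762 × 0.46828 = 17.3167 kN.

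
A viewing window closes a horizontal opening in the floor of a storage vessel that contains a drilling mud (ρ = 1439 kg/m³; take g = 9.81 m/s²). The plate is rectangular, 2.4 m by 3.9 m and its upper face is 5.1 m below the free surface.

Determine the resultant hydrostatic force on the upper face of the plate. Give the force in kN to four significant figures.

γ = ρg = 1439 × 9.81 / 1000 = 14.11659 kN/m³.
The plate is horizontal, so pressure is uniform at p = γ·h = 14.11659 × 5.1 = 71.9946 kN/m².
A = 2.4 × 3.9 = 9.36 m².
F = p·A = 71.9946 × 9.36 = 673.869 kN.

F ≈ 673.9 kN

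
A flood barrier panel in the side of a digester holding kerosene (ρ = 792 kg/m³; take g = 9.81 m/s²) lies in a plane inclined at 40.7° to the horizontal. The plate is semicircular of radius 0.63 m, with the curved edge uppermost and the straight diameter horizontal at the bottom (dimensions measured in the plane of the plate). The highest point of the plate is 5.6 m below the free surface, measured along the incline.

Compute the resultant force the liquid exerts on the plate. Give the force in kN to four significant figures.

F ≈ 18.83 kN

γ = ρg = 792 × 9.81 / 1000 = 7.76952 kN/m³.
Let θ = 40.7° be the plate's angle to the horizontal; measure y along the incline from where the plane meets the free surface. Vertical depth h = y·sinθ with sinθ = 0.652098.
The centroid lies 4r/(3π) = 0.26738 m above the diameter, so r − 4r/(3π) = 0.63 − 0.26738 = 0.36262 m below the topmost point, so y_c = 5.6 + 0.36262 = 5.96262 m and h_c = 5.96262 × 0.652098 = 3.88821 m.
A = πr²/2 = π × 0.63²/2 = 0.623449 m².
Resultant F = γ·h_c·A = 7.76952 × 3.88821 × 0.623449 = 18.8341 kN.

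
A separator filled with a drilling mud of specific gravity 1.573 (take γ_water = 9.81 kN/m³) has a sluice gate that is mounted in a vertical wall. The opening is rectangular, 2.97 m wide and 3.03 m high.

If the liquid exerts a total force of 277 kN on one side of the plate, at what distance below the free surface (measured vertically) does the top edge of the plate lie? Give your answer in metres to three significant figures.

d_top ≈ 0.480 m

γ = 1.573 × 9.81 = 15.43113 kN/m³.
A = 2.97 × 3.03 = 8.9991 m².
From F = γ·h_c·A, the centroid depth is h_c = 277/(15.43113 × 8.9991) = 1.99472 m.
The centroid lies 3.03/2 = 1.515 m below the top edge, so the top edge sits at h_top = 1.99472 − 1.515 = 0.47972 m below the surface.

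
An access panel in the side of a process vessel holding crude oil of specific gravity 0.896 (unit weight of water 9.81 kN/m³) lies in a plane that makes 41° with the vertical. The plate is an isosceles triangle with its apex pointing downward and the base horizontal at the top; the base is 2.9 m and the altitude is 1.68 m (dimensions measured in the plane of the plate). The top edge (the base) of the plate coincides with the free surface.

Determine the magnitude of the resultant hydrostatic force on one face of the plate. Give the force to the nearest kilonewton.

γ = 0.896 × 9.81 = 8.78976 kN/m³.
The plate makes 41° with the vertical, i.e. θ = 90° − 41° = 49° to the horizontal. Measuring y along the incline from the free-surface line, vertical depth h = y·sinθ with sinθ = 0.754710.
With the apex down, the centroid sits h/3 = 1.68/3 = 0.56 m below the base (the top edge), so y_c = 0.56 m and h_c = 0.56 × 0.754710 = 0.422638 m.
A = ½ × 2.9 × 1.68 = 2.436 m².
Resultant F = γ·h_c·A = 8.78976 × 0.422638 × 2.436 = 9.04946 kN.

F ≈ 9 kN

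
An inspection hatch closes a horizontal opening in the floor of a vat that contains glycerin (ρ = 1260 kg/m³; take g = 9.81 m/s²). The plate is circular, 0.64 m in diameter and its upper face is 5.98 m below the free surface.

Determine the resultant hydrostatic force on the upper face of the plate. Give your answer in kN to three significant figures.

γ = ρg = 1260 × 9.81 / 1000 = 12.3606 kN/m³.
The plate is horizontal, so pressure is uniform at p = γ·h = 12.3606 × 5.98 = 73.9164 kN/m².
A = π(0.32)² = 0.321699 m².
F = p·A = 73.9164 × 0.321699 = 23.7788 kN.

F ≈ 23.8 kN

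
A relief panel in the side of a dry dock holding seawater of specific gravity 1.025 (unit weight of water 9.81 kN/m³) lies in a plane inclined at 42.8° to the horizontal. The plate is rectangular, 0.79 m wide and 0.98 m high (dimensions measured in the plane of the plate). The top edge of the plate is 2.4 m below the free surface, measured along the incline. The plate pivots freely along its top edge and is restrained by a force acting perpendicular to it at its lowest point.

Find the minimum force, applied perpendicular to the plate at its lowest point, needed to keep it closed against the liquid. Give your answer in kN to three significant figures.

γ = 1.025 × 9.81 = 10.05525 kN/m³.
Let θ = 42.8° be the plate's angle to the horizontal; measure y along the incline from where the plane meets the free surface. Vertical depth h = y·sinθ with sinθ = 0.679441.
The centroid lies 0.98/2 = 0.49 m below the top edge, so y_c = 2.4 + 0.49 = 2.89 m and h_c = 2.89 × 0.679441 = 1.96358 m.
A = 0.79 × 0.98 = 0.7742 m².
Resultant F = γ·h_c·A = 10.05525 × 1.96358 × 0.7742 = 15.286 kN.
I_c = b·h³/12 = 0.79 × 0.98³/12 = 0.0619618 m⁴.
Centre of pressure: y_p = y_c + I_c/(y_c·A) = 2.89 + 0.0619618/(2.89 × 0.7742) = 2.89 + 0.0276932 = 2.91769 m along the plane.
The resultant acts 0.49 + 0.0276932 = 0.517693 m (along the plate) below the hinge at the top edge, so the moment about the hinge is M = F × 0.517693 = 15.286 × 0.517693 = 7.91346 kN·m.
A normal force at the bottom, 0.98 m from the hinge, must supply this moment: P = 7.91346/0.98 = 8.07496 kN.

P ≈ 8.07 kN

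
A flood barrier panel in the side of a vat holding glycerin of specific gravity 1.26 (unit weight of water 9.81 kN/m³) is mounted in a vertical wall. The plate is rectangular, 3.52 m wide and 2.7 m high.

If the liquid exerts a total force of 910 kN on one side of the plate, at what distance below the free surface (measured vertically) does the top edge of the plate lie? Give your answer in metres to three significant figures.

d_top ≈ 6.40 m

γ = 1.26 × 9.81 = 12.3606 kN/m³.
A = 3.52 × 2.7 = 9.504 m².
From F = γ·h_c·A, the centroid depth is h_c = 910/(12.3606 × 9.504) = 7.74632 m.
The centroid lies 2.7/2 = 1.35 m below the top edge, so the top edge sits at h_top = 7.74632 − 1.35 = 6.39632 m below the surface.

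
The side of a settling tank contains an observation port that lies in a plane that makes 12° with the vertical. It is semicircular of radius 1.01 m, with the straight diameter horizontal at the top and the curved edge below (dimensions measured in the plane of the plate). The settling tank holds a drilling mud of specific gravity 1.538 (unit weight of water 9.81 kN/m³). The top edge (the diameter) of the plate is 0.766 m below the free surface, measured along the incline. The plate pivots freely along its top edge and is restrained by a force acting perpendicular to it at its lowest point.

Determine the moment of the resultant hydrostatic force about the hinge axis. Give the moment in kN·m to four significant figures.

M ≈ 13.80 kN·m

γ = 1.538 × 9.81 = 15.08778 kN/m³.
The plate makes 12° with the vertical, i.e. θ = 90° − 12° = 78° to the horizontal. Measuring y along the incline from the free-surface line, vertical depth h = y·sinθ with sinθ = 0.978148.
The centroid of a semicircle lies 4r/(3π) = 0.428657 m from the diameter, here below the top edge, so y_c = 0.766 + 0.428657 = 1.19466 m and h_c = 1.19466 × 0.978148 = 1.16855 m.
A = πr²/2 = π × 1.01²/2 = 1.60237 m².
Resultant F = γ·h_c·A = 15.08778 × 1.16855 × 1.60237 = 28.2511 kN.
I_c = (π/8 − 8/(9π))·r⁴ = 0.109757 × 1.01⁴ = 0.114214 m⁴.
Centre of pressure: y_p = y_c + I_c/(y_c·A) = 1.19466 + 0.114214/(1.19466 × 1.60237) = 1.19466 + 0.059664 = 1.25432 m along the plane.
The resultant acts 0.428657 + 0.059664 = 0.488321 m (along the plate) below the hinge at the top edge, so the moment about the hinge is M = F × 0.488321 = 28.2511 × 0.488321 = 13.7956 kN·m.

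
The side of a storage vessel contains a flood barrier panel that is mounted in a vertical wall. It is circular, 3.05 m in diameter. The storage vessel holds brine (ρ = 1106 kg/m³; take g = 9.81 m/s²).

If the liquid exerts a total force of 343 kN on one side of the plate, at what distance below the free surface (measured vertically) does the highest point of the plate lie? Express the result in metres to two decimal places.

d_top ≈ 2.80 m

γ = ρg = 1106 × 9.81 / 1000 = 10.84986 kN/m³.
A = π(1.525)² = 7.30617 m².
From F = γ·h_c·A, the centroid depth is h_c = 343/(10.84986 × 7.30617) = 4.32693 m.
The centroid is at the centre, 1.525 m below the top of the plate, so the highest point sits at h_top = 4.32693 − 1.525 = 2.80193 m below the surface.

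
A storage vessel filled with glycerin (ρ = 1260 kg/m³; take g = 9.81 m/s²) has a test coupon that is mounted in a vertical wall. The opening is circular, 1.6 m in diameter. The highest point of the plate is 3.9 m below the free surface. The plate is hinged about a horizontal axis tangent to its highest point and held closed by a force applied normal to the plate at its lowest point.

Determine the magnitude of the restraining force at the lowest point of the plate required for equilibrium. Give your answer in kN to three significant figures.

P ≈ 60.9 kN

γ = ρg = 1260 × 9.81 / 1000 = 12.3606 kN/m³.
The centroid is at the centre, 0.8 m below the top of the plate, so the centroid depth is h_c = 3.9 + 0.8 = 4.7 m.
A = π(0.8)² = 2.01062 m².
Resultant F = γ·h_c·A = 12.3606 × 4.7 × 2.01062 = 116.807 kN.
I_c = πr⁴/4 = π × 0.8⁴/4 = 0.321699 m⁴.
Centre of pressure: y_p = y_c + I_c/(y_c·A) = 4.7 + 0.321699/(4.7 × 2.01062) = 4.7 + 0.0340425 = 4.73404 m along the plane.
The resultant acts 0.8 + 0.0340425 = 0.834043 m (along the plate) below the hinge at the top edge, so the moment about the hinge is M = F × 0.834043 = 116.807 × 0.834043 = 97.4221 kN·m.
A normal force at the bottom, 1.6 m from the hinge, must supply this moment: P = 97.4221/1.6 = 60.8888 kN.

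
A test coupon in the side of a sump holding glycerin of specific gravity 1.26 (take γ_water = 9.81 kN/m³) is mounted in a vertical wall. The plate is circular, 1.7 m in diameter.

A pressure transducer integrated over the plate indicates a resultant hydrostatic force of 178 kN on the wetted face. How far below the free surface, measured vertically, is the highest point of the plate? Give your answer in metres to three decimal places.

γ = 1.26 × 9.81 = 12.3606 kN/m³.
A = π(0.85)² = 2.2698 m².
From F = γ·h_c·A, the centroid depth is h_c = 178/(12.3606 × 2.2698) = 6.34443 m.
The centroid is at the centre, 0.85 m below the top of the plate, so the highest point sits at h_top = 6.34443 − 0.85 = 5.49443 m below the surface.

d_top ≈ 5.494 m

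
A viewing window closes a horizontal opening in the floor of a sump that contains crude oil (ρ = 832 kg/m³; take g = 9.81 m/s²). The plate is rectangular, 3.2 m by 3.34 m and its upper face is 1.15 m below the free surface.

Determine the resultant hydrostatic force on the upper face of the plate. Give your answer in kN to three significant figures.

F ≈ 100 kN

γ = ρg = 832 × 9.81 / 1000 = 8.16192 kN/m³.
The plate is horizontal, so pressure is uniform at p = γ·h = 8.16192 × 1.15 = 9.38621 kN/m².
A = 3.2 × 3.34 = 10.688 m².
F = p·A = 9.38621 × 10.688 = 100.32 kN.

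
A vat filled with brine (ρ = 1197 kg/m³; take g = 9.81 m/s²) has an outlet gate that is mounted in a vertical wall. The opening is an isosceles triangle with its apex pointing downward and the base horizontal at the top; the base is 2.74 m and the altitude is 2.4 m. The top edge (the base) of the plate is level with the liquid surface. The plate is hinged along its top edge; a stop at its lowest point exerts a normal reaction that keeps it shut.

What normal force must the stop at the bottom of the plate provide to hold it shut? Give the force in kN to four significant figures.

P ≈ 15.44 kN

γ = ρg = 1197 × 9.81 / 1000 = 11.74257 kN/m³.
With the apex down, the centroid sits h/3 = 2.4/3 = 0.8 m below the base (the top edge), so the centroid depth is h_c = 0.8 m.
A = ½ × 2.74 × 2.4 = 3.288 m².
Resultant F = γ·h_c·A = 11.74257 × 0.8 × 3.288 = 30.8877 kN.
I_c = b·h³/36 = 2.74 × 2.4³/36 = 1.05216 m⁴.
Centre of pressure: y_p = y_c + I_c/(y_c·A) = 0.8 + 1.05216/(0.8 × 3.288) = 0.8 + 0.4 = 1.2 m along the plane.
The resultant acts 0.8 + 0.4 = 1.2 m (along the plate) below the hinge at the top edge, so the moment about the hinge is M = F × 1.2 = 30.8877 × 1.2 = 37.0652 kN·m.
A normal force at the bottom, 2.4 m from the hinge, must supply this moment: P = 37.0652/2.4 = 15.4438 kN.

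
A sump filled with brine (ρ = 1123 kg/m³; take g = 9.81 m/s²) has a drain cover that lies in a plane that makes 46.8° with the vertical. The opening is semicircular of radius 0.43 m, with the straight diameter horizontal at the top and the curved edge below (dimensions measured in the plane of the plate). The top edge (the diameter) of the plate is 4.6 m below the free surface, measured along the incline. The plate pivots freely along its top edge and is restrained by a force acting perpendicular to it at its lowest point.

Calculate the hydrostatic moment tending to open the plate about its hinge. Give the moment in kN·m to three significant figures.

M ≈ 1.94 kN·m

γ = ρg = 1123 × 9.81 / 1000 = 11.01663 kN/m³.
The plate makes 46.8° with the vertical, i.e. θ = 90° − 46.8° = 43.2° to the horizontal. Measuring y along the incline from the free-surface line, vertical depth h = y·sinθ with sinθ = 0.684547.
The centroid of a semicircle lies 4r/(3π) = 0.182498 m from the diameter, here below the top edge, so y_c = 4.6 + 0.182498 = 4.7825 m and h_c = 4.7825 × 0.684547 = 3.27385 m.
A = πr²/2 = π × 0.43²/2 = 0.29044 m².
Resultant F = γ·h_c·A = 11.01663 × 3.27385 × 0.29044 = 10.4752 kN.
I_c = (π/8 − 8/(9π))·r⁴ = 0.109757 × 0.43⁴ = 0.00375237 m⁴.
Centre of pressure: y_p = y_c + I_c/(y_c·A) = 4.7825 + 0.00375237/(4.7825 × 0.29044) = 4.7825 + 0.00270143 = 4.7852 m along the plane.
The resultant acts 0.182498 + 0.00270143 = 0.185199 m (along the plate) below the hinge at the top edge, so the moment about the hinge is M = F × 0.185199 = 10.4752 × 0.185199 = 1.94 kN·m.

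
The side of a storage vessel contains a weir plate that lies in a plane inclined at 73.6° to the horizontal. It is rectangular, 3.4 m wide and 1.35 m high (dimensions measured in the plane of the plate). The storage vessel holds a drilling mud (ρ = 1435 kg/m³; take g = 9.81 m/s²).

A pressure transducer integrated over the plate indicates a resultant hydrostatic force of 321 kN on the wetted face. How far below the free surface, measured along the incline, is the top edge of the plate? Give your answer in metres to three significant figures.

y_top ≈ 4.50 m

γ = ρg = 1435 × 9.81 / 1000 = 14.07735 kN/m³.
A = 3.4 × 1.35 = 4.59 m².
From F = γ·h_c·A, the centroid depth is h_c = 321/(14.07735 × 4.59) = 4.96788 m.
Let θ = 73.6° be the plate's angle to the horizontal; measure y along the incline from where the plane meets the free surface. Vertical depth h = y·sinθ with sinθ = 0.959314.
Along the incline, y_c = h_c/sinθ = 4.96788/0.959314 = 5.17858 m.
The centroid lies 1.35/2 = 0.675 m below the top edge, so the top edge sits at y_top = 5.17858 − 0.675 = 4.50358 m along the incline.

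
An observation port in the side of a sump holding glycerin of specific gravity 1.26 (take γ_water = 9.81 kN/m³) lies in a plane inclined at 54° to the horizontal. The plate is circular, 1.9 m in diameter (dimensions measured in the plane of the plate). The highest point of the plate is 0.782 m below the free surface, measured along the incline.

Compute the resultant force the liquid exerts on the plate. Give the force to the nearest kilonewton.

γ = 1.26 × 9.81 = 12.3606 kN/m³.
Let θ = 54° be the plate's angle to the horizontal; measure y along the incline from where the plane meets the free surface. Vertical depth h = y·sinθ with sinθ = 0.809017.
The centroid is at the centre, 0.95 m below the top of the plate, so y_c = 0.782 + 0.95 = 1.732 m and h_c = 1.732 × 0.809017 = 1.40122 m.
A = π(0.95)² = 2.83529 m².
Resultant F = γ·h_c·A = 12.3606 × 1.40122 × 2.83529 = 49.107 kN.

F ≈ 49 kN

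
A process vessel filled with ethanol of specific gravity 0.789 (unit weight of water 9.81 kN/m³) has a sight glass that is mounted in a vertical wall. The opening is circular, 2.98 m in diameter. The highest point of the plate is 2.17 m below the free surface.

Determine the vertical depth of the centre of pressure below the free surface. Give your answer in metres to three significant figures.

γ = 0.789 × 9.81 = 7.74009 kN/m³.
The centroid is at the centre, 1.49 m below the top of the plate, so the centroid depth is h_c = 2.17 + 1.49 = 3.66 m.
A = π(1.49)² = 6.97465 m².
Resultant F = γ·h_c·A = 7.74009 × 3.66 × 6.97465 = 197.583 kN.
I_c = πr⁴/4 = π × 1.49⁴/4 = 3.87111 m⁴.
Centre of pressure: y_p = y_c + I_c/(y_c·A) = 3.66 + 3.87111/(3.66 × 6.97465) = 3.66 + 0.151646 = 3.81165 m along the plane.

h_p = 3.81 m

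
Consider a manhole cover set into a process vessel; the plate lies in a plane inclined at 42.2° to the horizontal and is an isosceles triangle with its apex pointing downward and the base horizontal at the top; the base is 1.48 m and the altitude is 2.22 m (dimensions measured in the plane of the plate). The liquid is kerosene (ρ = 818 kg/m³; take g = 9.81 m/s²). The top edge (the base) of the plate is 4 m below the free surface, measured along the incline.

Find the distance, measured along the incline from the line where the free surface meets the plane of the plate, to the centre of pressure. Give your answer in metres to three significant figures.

γ = ρg = 818 × 9.81 / 1000 = 8.02458 kN/m³.
Let θ = 42.2° be the plate's angle to the horizontal; measure y along the incline from where the plane meets the free surface. Vertical depth h = y·sinθ with sinθ = 0.671721.
With the apex down, the centroid sits h/3 = 2.22/3 = 0.74 m below the base (the top edge), so y_c = 4 + 0.74 = 4.74 m and h_c = 4.74 × 0.671721 = 3.18396 m.
A = ½ × 1.48 × 2.22 = 1.6428 m².
Resultant F = γ·h_c·A = 8.02458 × 3.18396 × 1.6428 = 41.9734 kN.
I_c = b·h³/36 = 1.48 × 2.22³/36 = 0.449799 m⁴.
Centre of pressure: y_p = y_c + I_c/(y_c·A) = 4.74 + 0.449799/(4.74 × 1.6428) = 4.74 + 0.0577638 = 4.79776 m along the plane.

y_p = 4.80 m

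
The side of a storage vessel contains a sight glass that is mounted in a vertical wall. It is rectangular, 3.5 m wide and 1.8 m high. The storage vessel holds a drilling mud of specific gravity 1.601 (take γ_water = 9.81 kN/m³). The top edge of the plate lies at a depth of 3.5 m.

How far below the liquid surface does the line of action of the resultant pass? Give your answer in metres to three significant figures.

h_p = 4.46 m

γ = 1.601 × 9.81 = 15.70581 kN/m³.
The centroid lies 1.8/2 = 0.9 m below the top edge, so the centroid depth is h_c = 3.5 + 0.9 = 4.4 m.
A = 3.5 × 1.8 = 6.3 m².
Resultant F = γ·h_c·A = 15.70581 × 4.4 × 6.3 = 435.365 kN.
I_c = b·h³/12 = 3.5 × 1.8³/12 = 1.701 m⁴.
Centre of pressure: y_p = y_c + I_c/(y_c·A) = 4.4 + 1.701/(4.4 × 6.3) = 4.4 + 0.0613636 = 4.46136 m along the plane.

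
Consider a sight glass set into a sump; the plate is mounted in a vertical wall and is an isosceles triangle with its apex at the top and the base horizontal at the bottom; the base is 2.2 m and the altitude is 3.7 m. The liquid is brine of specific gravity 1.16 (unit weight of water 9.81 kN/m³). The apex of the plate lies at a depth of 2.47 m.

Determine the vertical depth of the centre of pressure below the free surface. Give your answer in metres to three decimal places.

γ = 1.16 × 9.81 = 11.3796 kN/m³.
With the apex up, the centroid sits 2h/3 = 2 × 3.7/3 = 2.46667 m below the apex, so the centroid depth is h_c = 2.47 + 2.46667 = 4.93667 m.
A = ½ × 2.2 × 3.7 = 4.07 m².
Resultant F = γ·h_c·A = 11.3796 × 4.93667 × 4.07 = 228.642 kN.
I_c = b·h³/36 = 2.2 × 3.7³/36 = 3.09546 m⁴.
Centre of pressure: y_p = y_c + I_c/(y_c·A) = 4.93667 + 3.09546/(4.93667 × 4.07) = 4.93667 + 0.154062 = 5.09073 m along the plane.

h_p = 5.091 m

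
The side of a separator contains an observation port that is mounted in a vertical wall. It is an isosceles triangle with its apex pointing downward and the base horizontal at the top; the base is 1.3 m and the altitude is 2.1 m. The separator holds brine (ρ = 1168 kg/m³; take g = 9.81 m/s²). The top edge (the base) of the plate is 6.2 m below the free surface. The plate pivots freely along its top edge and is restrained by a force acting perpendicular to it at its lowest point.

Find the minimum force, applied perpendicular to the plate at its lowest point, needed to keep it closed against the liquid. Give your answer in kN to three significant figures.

γ = ρg = 1168 × 9.81 / 1000 = 11.45808 kN/m³.
With the apex down, the centroid sits h/3 = 2.1/3 = 0.7 m below the base (the top edge), so the centroid depth is h_c = 6.2 + 0.7 = 6.9 m.
A = ½ × 1.3 × 2.1 = 1.365 m².
Resultant F = γ·h_c·A = 11.45808 × 6.9 × 1.365 = 107.918 kN.
I_c = b·h³/36 = 1.3 × 2.1³/36 = 0.334425 m⁴.
Centre of pressure: y_p = y_c + I_c/(y_c·A) = 6.9 + 0.334425/(6.9 × 1.365) = 6.9 + 0.0355072 = 6.93551 m along the plane.
The resultant acts 0.7 + 0.0355072 = 0.735507 m (along the plate) below the hinge at the top edge, so the moment about the hinge is M = F × 0.735507 = 107.918 × 0.735507 = 79.3744 kN·m.
A normal force at the bottom, 2.1 m from the hinge, must supply this moment: P = 79.3744/2.1 = 37.7973 kN.

P ≈ 37.8 kN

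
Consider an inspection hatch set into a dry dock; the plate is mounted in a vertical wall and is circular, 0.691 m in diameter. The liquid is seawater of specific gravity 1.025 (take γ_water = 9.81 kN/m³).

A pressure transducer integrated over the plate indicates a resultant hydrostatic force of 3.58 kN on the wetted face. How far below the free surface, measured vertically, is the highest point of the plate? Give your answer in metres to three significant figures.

γ = 1.025 × 9.81 = 10.05525 kN/m³.
A = π(0.3455)² = 0.375013 m².
From F = γ·h_c·A, the centroid depth is h_c = 3.58/(10.05525 × 0.375013) = 0.949388 m.
The centroid is at the centre, 0.3455 m below the top of the plate, so the highest point sits at h_top = 0.949388 − 0.3455 = 0.603888 m below the surface.

d_top ≈ 0.604 m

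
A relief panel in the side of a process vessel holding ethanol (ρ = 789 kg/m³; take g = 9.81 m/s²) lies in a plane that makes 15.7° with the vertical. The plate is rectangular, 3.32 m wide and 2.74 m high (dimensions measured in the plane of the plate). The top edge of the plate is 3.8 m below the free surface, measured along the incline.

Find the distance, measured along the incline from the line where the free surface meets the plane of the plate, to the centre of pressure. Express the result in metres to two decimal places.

y_p = 5.29 m

γ = ρg = 789 × 9.81 / 1000 = 7.74009 kN/m³.
The plate makes 15.7° with the vertical, i.e. θ = 90° − 15.7° = 74.3° to the horizontal. Measuring y along the incline from the free-surface line, vertical depth h = y·sinθ with sinθ = 0.962692.
The centroid lies 2.74/2 = 1.37 m below the top edge, so y_c = 3.8 + 1.37 = 5.17 m and h_c = 5.17 × 0.962692 = 4.97712 m.
A = 3.32 × 2.74 = 9.0968 m².
Resultant F = γ·h_c·A = 7.74009 × 4.97712 × 9.0968 = 350.439 kN.
I_c = b·h³/12 = 3.32 × 2.74³/12 = 5.69126 m⁴.
Centre of pressure: y_p = y_c + I_c/(y_c·A) = 5.17 + 5.69126/(5.17 × 9.0968) = 5.17 + 0.121012 = 5.29101 m along the plane.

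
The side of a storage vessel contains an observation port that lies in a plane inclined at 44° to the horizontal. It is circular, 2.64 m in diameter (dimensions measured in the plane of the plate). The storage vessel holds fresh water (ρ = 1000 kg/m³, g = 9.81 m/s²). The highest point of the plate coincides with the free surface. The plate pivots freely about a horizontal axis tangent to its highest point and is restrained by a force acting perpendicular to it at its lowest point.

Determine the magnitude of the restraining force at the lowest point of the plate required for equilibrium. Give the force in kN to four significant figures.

γ = ρg = 1000 × 9.81 = 9810 N/m³ = 9.81 kN/m³.
Let θ = 44° be the plate's angle to the horizontal; measure y along the incline from where the plane meets the free surface. Vertical depth h = y·sinθ with sinθ = 0.694658.
The centroid is at the centre, 1.32 m below the top of the plate, so y_c = 1.32 m and h_c = 1.32 × 0.694658 = 0.916949 m.
A = π(1.32)² = 5.47391 m².
Resultant F = γ·h_c·A = 9.81 × 0.916949 × 5.47391 = 49.2393 kN.
I_c = πr⁴/4 = π × 1.32⁴/4 = 2.38444 m⁴.
Centre of pressure: y_p = y_c + I_c/(y_c·A) = 1.32 + 2.38444/(1.32 × 5.47391) = 1.32 + 0.330001 = 1.65 m along the plane.
The resultant acts 1.32 + 0.330001 = 1.65 m (along the plate) below the hinge at the top edge, so the moment about the hinge is M = F × 1.65 = 49.2393 × 1.65 = 81.2448 kN·m.
A normal force at the bottom, 2.64 m from the hinge, must supply this moment: P = 81.2448/2.64 = 30.7745 kN.

P ≈ 30.77 kN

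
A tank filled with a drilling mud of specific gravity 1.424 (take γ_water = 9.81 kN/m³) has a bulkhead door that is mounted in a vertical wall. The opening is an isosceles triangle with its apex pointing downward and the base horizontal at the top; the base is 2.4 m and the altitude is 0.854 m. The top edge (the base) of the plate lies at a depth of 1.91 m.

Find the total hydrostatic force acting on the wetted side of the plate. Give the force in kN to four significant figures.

γ = 1.424 × 9.81 = 13.96944 kN/m³.
With the apex down, the centroid sits h/3 = 0.854/3 = 0.284667 m below the base (the top edge), so the centroid depth is h_c = 1.91 + 0.284667 = 2.19467 m.
A = ½ × 2.4 × 0.854 = 1.0248 m².
Resultant F = γ·h_c·A = 13.96944 × 2.19467 × 1.0248 = 31.4186 kN.

F ≈ 31.42 kN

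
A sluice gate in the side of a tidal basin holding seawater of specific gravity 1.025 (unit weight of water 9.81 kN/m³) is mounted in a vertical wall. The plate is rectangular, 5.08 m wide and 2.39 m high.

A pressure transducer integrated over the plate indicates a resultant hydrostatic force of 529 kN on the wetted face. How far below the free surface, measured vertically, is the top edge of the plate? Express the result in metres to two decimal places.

γ = 1.025 × 9.81 = 10.05525 kN/m³.
A = 5.08 × 2.39 = 12.1412 m².
From F = γ·h_c·A, the centroid depth is h_c = 529/(10.05525 × 12.1412) = 4.33312 m.
The centroid lies 2.39/2 = 1.195 m below the top edge, so the top edge sits at h_top = 4.33312 − 1.195 = 3.13812 m below the surface.

d_top ≈ 3.14 m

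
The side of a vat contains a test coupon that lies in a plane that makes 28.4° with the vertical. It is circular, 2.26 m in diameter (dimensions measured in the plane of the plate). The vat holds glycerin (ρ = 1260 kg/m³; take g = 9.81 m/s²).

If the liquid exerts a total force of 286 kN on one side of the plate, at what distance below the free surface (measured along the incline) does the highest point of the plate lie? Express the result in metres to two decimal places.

γ = ρg = 1260 × 9.81 / 1000 = 12.3606 kN/m³.
A = π(1.13)² = 4.0115 m².
From F = γ·h_c·A, the centroid depth is h_c = 286/(12.3606 × 4.0115) = 5.76793 m.
The plate makes 28.4° with the vertical, i.e. θ = 90° − 28.4° = 61.6° to the horizontal. Measuring y along the incline from the free-surface line, vertical depth h = y·sinθ with sinθ = 0.879649.
Along the incline, y_c = h_c/sinθ = 5.76793/0.879649 = 6.55708 m.
The centroid is at the centre, 1.13 m below the top of the plate, so the highest point sits at y_top = 6.55708 − 1.13 = 5.42708 m along the incline.

y_top ≈ 5.43 m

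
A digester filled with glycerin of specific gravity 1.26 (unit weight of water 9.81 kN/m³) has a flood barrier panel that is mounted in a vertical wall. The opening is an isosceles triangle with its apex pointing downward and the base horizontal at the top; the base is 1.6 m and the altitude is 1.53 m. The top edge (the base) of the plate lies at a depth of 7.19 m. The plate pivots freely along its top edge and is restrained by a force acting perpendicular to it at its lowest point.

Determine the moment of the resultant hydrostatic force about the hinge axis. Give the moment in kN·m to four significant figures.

γ = 1.26 × 9.81 = 12.3606 kN/m³.
With the apex down, the centroid sits h/3 = 1.53/3 = 0.51 m below the base (the top edge), so the centroid depth is h_c = 7.19 + 0.51 = 7.7 m.
A = ½ × 1.6 × 1.53 = 1.224 m².
Resultant F = γ·h_c·A = 12.3606 × 7.7 × 1.224 = 116.496 kN.
I_c = b·h³/36 = 1.6 × 1.53³/36 = 0.159181 m⁴.
Centre of pressure: y_p = y_c + I_c/(y_c·A) = 7.7 + 0.159181/(7.7 × 1.224) = 7.7 + 0.0168896 = 7.71689 m along the plane.
The resultant acts 0.51 + 0.0168896 = 0.52689 m (along the plate) below the hinge at the top edge, so the moment about the hinge is M = F × 0.52689 = 116.496 × 0.52689 = 61.3806 kN·m.

M ≈ 61.38 kN·m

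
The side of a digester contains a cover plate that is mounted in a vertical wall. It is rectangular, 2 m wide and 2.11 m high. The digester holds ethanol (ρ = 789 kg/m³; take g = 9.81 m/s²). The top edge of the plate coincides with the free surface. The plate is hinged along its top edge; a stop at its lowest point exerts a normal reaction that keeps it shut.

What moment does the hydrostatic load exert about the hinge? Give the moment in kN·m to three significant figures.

M ≈ 48.5 kN·m

γ = ρg = 789 × 9.81 / 1000 = 7.74009 kN/m³.
The centroid lies 2.11/2 = 1.055 m below the top edge, so the centroid depth is h_c = 1.055 m.
A = 2 × 2.11 = 4.22 m².
Resultant F = γ·h_c·A = 7.74009 × 1.055 × 4.22 = 34.4597 kN.
I_c = b·h³/12 = 2 × 2.11³/12 = 1.56566 m⁴.
Centre of pressure: y_p = y_c + I_c/(y_c·A) = 1.055 + 1.56566/(1.055 × 4.22) = 1.055 + 0.351668 = 1.40667 m along the plane.
The resultant acts 1.055 + 0.351668 = 1.40667 m (along the plate) below the hinge at the top edge, so the moment about the hinge is M = F × 1.40667 = 34.4597 × 1.40667 = 48.4734 kN·m.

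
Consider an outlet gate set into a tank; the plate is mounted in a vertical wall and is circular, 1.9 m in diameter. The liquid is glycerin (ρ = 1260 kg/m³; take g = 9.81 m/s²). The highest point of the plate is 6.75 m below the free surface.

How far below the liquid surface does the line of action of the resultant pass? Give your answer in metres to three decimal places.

h_p = 7.729 m

γ = ρg = 1260 × 9.81 / 1000 = 12.3606 kN/m³.
The centroid is at the centre, 0.95 m below the top of the plate, so the centroid depth is h_c = 6.75 + 0.95 = 7.7 m.
A = π(0.95)² = 2.83529 m².
Resultant F = γ·h_c·A = 12.3606 × 7.7 × 2.83529 = 269.853 kN.
I_c = πr⁴/4 = π × 0.95⁴/4 = 0.639712 m⁴.
Centre of pressure: y_p = y_c + I_c/(y_c·A) = 7.7 + 0.639712/(7.7 × 2.83529) = 7.7 + 0.0293019 = 7.7293 m along the plane.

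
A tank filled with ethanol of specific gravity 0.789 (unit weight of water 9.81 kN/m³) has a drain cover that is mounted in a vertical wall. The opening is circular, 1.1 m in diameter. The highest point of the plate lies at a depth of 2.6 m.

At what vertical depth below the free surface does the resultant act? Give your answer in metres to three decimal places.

h_p = 3.174 m

γ = 0.789 × 9.81 = 7.74009 kN/m³.
The centroid is at the centre, 0.55 m below the top of the plate, so the centroid depth is h_c = 2.6 + 0.55 = 3.15 m.
A = π(0.55)² = 0.950332 m².
Resultant F = γ·h_c·A = 7.74009 × 3.15 × 0.950332 = 23.1703 kN.
I_c = πr⁴/4 = π × 0.55⁴/4 = 0.0718688 m⁴.
Centre of pressure: y_p = y_c + I_c/(y_c·A) = 3.15 + 0.0718688/(3.15 × 0.950332) = 3.15 + 0.0240079 = 3.17401 m along the plane.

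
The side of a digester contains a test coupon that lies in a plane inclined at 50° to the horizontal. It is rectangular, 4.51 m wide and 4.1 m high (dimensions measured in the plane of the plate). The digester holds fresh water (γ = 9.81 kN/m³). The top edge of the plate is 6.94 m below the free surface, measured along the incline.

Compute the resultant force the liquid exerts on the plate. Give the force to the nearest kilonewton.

F ≈ 1249 kN

γ = 9.81 kN/m³.
Let θ = 50° be the plate's angle to the horizontal; measure y along the incline from where the plane meets the free surface. Vertical depth h = y·sinθ with sinθ = 0.766044.
The centroid lies 4.1/2 = 2.05 m below the top edge, so y_c = 6.94 + 2.05 = 8.99 m and h_c = 8.99 × 0.766044 = 6.88674 m.
A = 4.51 × 4.1 = 18.491 m².
Resultant F = γ·h_c·A = 9.81 × 6.88674 × 18.491 = 1249.23 kN.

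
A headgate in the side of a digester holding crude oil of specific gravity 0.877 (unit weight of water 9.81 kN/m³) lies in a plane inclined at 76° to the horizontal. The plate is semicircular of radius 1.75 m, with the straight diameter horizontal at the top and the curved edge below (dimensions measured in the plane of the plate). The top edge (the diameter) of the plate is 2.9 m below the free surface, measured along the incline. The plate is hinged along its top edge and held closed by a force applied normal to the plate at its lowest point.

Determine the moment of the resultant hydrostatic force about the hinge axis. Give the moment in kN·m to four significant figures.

γ = 0.877 × 9.81 = 8.60337 kN/m³.
Let θ = 76° be the plate's angle to the horizontal; measure y along the incline from where the plane meets the free surface. Vertical depth h = y·sinθ with sinθ = 0.970296.
The centroid of a semicircle lies 4r/(3π) = 0.742723 m from the diameter, here below the top edge, so y_c = 2.9 + 0.742723 = 3.64272 m and h_c = 3.64272 × 0.970296 = 3.53452 m.
A = πr²/2 = π × 1.75²/2 = 4.81056 m².
Resultant F = γ·h_c·A = 8.60337 × 3.53452 × 4.81056 = 146.283 kN.
I_c = (π/8 − 8/(9π))·r⁴ = 0.109757 × 1.75⁴ = 1.0294 m⁴.
Centre of pressure: y_p = y_c + I_c/(y_c·A) = 3.64272 + 1.0294/(3.64272 × 4.81056) = 3.64272 + 0.0587439 = 3.70146 m along the plane.
The resultant acts 0.742723 + 0.0587439 = 0.801467 m (along the plate) below the hinge at the top edge, so the moment about the hinge is M = F × 0.801467 = 146.283 × 0.801467 = 117.241 kN·m.

M ≈ 117.2 kN·m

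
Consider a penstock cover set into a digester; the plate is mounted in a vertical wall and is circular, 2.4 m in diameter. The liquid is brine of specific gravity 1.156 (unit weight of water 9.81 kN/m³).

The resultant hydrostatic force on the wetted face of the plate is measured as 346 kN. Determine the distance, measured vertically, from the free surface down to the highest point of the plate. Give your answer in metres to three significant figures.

γ = 1.156 × 9.81 = 11.34036 kN/m³.
A = π(1.2)² = 4.52389 m².
From F = γ·h_c·A, the centroid depth is h_c = 346/(11.34036 × 4.52389) = 6.74431 m.
The centroid is at the centre, 1.2 m below the top of the plate, so the highest point sits at h_top = 6.74431 − 1.2 = 5.54431 m below the surface.

d_top ≈ 5.54 m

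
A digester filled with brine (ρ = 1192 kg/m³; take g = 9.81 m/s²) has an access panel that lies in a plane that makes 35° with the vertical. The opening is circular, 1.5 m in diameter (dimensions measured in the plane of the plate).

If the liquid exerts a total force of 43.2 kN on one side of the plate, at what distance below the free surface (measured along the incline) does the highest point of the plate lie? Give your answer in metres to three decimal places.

y_top ≈ 1.802 m

γ = ρg = 1192 × 9.81 / 1000 = 11.69352 kN/m³.
A = π(0.75)² = 1.76715 m².
From F = γ·h_c·A, the centroid depth is h_c = 43.2/(11.69352 × 1.76715) = 2.09057 m.
The plate makes 35° with the vertical, i.e. θ = 90° − 35° = 55° to the horizontal. Measuring y along the incline from the free-surface line, vertical depth h = y·sinθ with sinθ = 0.819152.
Along the incline, y_c = h_c/sinθ = 2.09057/0.819152 = 2.55211 m.
The centroid is at the centre, 0.75 m below the top of the plate, so the highest point sits at y_top = 2.55211 − 0.75 = 1.80211 m along the incline.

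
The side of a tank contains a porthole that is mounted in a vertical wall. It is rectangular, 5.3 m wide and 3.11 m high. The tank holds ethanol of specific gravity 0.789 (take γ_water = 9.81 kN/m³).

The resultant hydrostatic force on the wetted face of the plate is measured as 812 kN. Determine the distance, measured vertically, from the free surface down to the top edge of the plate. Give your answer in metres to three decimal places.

γ = 0.789 × 9.81 = 7.74009 kN/m³.
A = 5.3 × 3.11 = 16.483 m².
From F = γ·h_c·A, the centroid depth is h_c = 812/(7.74009 × 16.483) = 6.36464 m.
The centroid lies 3.11/2 = 1.555 m below the top edge, so the top edge sits at h_top = 6.36464 − 1.555 = 4.80964 m below the surface.

d_top ≈ 4.810 m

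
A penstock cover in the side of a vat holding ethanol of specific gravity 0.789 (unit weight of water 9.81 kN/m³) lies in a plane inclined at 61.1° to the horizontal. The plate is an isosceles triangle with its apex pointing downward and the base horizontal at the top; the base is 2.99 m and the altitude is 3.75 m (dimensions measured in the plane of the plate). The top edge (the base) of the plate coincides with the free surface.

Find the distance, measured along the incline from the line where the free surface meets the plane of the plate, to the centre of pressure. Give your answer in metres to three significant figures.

γ = 0.789 × 9.81 = 7.74009 kN/m³.
Let θ = 61.1° be the plate's angle to the horizontal; measure y along the incline from where the plane meets the free surface. Vertical depth h = y·sinθ with sinθ = 0.875465.
With the apex down, the centroid sits h/3 = 3.75/3 = 1.25 m below the base (the top edge), so y_c = 1.25 m and h_c = 1.25 × 0.875465 = 1.09433 m.
A = ½ × 2.99 × 3.75 = 5.60625 m².
Resultant F = γ·h_c·A = 7.74009 × 1.09433 × 5.60625 = 47.4861 kN.
I_c = b·h³/36 = 2.99 × 3.75³/36 = 4.37988 m⁴.
Centre of pressure: y_p = y_c + I_c/(y_c·A) = 1.25 + 4.37988/(1.25 × 5.60625) = 1.25 + 0.625 = 1.875 m along the plane.

y_p = 1.88 m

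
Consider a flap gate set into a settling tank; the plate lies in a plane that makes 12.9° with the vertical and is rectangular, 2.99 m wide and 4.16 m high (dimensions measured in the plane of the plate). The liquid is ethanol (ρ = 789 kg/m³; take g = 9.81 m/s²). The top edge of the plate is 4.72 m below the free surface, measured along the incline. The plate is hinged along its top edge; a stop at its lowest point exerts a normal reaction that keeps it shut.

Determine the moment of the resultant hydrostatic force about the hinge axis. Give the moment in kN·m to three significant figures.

γ = ρg = 789 × 9.81 / 1000 = 7.74009 kN/m³.
The plate makes 12.9° with the vertical, i.e. θ = 90° − 12.9° = 77.1° to the horizontal. Measuring y along the incline from the free-surface line, vertical depth h = y·sinθ with sinθ = 0.974761.
The centroid lies 4.16/2 = 2.08 m below the top edge, so y_c = 4.72 + 2.08 = 6.8 m and h_c = 6.8 × 0.974761 = 6.62837 m.
A = 2.99 × 4.16 = 12.4384 m².
Resultant F = γ·h_c·A = 7.74009 × 6.62837 × 12.4384 = 638.142 kN.
I_c = b·h³/12 = 2.99 × 4.16³/12 = 17.9378 m⁴.
Centre of pressure: y_p = y_c + I_c/(y_c·A) = 6.8 + 17.9378/(6.8 × 12.4384) = 6.8 + 0.212078 = 7.01208 m along the plane.
The resultant acts 2.08 + 0.212078 = 2.29208 m (along the plate) below the hinge at the top edge, so the moment about the hinge is M = F × 2.29208 = 638.142 × 2.29208 = 1462.67 kN·m.

M ≈ 1460 kN·m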